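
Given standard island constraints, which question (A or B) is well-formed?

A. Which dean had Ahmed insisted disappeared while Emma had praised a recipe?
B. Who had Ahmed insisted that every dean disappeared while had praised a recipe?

In B, the wh-phrase is extracted from inside an adjunct island (introduced by "while"), which blocks movement.
In A, the extraction path crosses only that-complement boundaries, which are transparent.
So A is grammatical.

A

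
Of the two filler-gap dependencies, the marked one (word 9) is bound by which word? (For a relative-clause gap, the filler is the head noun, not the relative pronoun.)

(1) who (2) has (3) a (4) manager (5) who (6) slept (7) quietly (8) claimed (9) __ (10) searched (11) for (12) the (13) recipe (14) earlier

The marked gap is the subject of "searched".
Its filler is the fronted wh-phrase "who", at word 1.
(The other dependency links word 4 to a gap after word 5.)

1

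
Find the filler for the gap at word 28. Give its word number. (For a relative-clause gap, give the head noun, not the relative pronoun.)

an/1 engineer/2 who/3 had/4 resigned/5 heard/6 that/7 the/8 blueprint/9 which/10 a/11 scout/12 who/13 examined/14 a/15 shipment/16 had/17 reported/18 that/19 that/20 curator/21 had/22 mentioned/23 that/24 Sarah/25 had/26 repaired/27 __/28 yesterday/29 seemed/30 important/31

9

The gap at 28 is the object of "repaired", inside a relative clause.
The relative pronoun is "which" (word 10); it is bound by the head noun immediately before it.
Its filler is the head noun "blueprint", at word 9.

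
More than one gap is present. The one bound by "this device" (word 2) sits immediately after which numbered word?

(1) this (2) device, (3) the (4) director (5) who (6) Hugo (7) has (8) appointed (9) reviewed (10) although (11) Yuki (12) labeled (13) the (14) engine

9

The displaced element is "this device" (word 2).
It functions as the direct object of "reviewed", so the gap sits immediately after word 9 ("reviewed").
Base order: The director who Hugo has appointed reviewed this device although Yuki labeled the engine.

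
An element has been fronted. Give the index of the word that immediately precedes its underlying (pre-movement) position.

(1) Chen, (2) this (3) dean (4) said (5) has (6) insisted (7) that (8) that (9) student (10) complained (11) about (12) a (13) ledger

The displaced element is "Chen" (word 1).
It is linked across 1 clause boundary (Ø).
It functions as the subject of "insisted", so the gap sits immediately after word 4 ("said").
Base order: This dean said that Chen has insisted that that student complained about a ledger.

4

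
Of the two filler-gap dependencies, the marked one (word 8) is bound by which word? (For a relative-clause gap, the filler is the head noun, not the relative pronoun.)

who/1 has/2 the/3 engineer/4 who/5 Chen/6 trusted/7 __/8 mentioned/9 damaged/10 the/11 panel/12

4

The marked gap is inside the relative clause, the direct object of "trusted".
Its filler is the head noun "engineer" (via "who"), at word 4.
(The other dependency links word 1 to a gap after word 9.)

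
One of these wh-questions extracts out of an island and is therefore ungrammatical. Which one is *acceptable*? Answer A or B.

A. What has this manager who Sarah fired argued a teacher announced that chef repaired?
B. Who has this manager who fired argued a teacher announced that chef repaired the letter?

In B, the wh-phrase is extracted from inside a complex-NP island (relative clause) (introduced by "who"), which blocks movement.
In A, the extraction path crosses only that-complement boundaries, which are transparent.
So A is grammatical.

A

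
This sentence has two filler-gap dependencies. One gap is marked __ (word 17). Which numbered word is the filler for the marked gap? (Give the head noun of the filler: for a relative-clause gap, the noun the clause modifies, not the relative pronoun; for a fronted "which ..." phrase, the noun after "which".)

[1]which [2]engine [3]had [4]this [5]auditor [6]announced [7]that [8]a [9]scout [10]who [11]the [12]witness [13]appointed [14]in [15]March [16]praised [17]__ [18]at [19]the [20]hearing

2

The marked gap is the direct object of "praised".
Its filler is the fronted wh-phrase "which engine", at word 2.
(The other dependency links word 9 to a gap after word 13.)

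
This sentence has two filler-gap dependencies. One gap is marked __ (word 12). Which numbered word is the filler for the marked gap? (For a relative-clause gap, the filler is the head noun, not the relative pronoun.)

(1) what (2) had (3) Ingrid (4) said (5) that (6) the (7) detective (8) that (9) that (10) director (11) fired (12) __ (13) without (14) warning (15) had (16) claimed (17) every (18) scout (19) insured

The marked gap is inside the relative clause, the direct object of "fired".
Its filler is the head noun "detective" (via "that"), at word 7.
(The other dependency links word 1 to a gap after word 19.)

7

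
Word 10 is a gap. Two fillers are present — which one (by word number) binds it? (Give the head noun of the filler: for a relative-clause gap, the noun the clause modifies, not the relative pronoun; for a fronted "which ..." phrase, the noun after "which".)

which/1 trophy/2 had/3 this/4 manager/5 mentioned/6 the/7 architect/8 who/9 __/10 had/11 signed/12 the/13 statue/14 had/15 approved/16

The marked gap is inside the relative clause, the subject of "signed".
Its filler is the head noun "architect" (via "who"), at word 8.
(The other dependency links word 2 to a gap after word 16.)

8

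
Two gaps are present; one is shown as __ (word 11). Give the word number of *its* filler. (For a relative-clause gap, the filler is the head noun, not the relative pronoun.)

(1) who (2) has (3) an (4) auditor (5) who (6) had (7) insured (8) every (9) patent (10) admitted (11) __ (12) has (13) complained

1

The marked gap is the subject of "complained".
Its filler is the fronted wh-phrase "who", at word 1.
(The other dependency links word 4 to a gap after word 5.)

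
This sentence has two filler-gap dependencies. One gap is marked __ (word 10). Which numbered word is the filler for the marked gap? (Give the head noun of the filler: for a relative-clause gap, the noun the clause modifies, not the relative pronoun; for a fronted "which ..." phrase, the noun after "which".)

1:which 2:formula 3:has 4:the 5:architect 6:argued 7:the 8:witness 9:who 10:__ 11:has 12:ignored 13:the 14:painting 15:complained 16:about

8

The marked gap is inside the relative clause, the subject of "ignored".
Its filler is the head noun "witness" (via "who"), at word 8.
(The other dependency links word 2 to a gap after word 16.)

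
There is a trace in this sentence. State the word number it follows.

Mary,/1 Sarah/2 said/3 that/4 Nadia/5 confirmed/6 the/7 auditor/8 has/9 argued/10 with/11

The displaced element is "Mary" (word 1).
It is linked across 2 clause boundaries (that → Ø).
It functions as the object of the preposition "with" of "argued", so the gap sits immediately after word 11 ("with").
Base order: Sarah said that Nadia confirmed the auditor has argued with Mary.

11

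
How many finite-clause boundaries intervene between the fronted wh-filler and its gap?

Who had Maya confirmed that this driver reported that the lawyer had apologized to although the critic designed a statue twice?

2

"who" is extracted from the PP object of "apologized".
Boundaries crossed, outermost first: [that], [that] — 2 in total.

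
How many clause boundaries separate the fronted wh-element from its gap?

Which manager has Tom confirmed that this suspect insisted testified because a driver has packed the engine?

2

"which manager" is extracted from the subject of "testified".
Boundaries crossed, outermost first: [that], [Ø] — 2 in total.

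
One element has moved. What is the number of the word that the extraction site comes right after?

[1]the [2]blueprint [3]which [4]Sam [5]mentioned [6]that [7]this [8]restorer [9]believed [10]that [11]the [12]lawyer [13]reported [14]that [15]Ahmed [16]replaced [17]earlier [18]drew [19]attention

The displaced element is "the blueprint" (word 2).
It is linked across 3 clause boundaries (that → that → that).
It functions as the direct object of "replaced", so the gap sits immediately after word 16 ("replaced").
Base order: Sam mentioned that this restorer believed that the lawyer reported that Ahmed replaced the blueprint earlier.

16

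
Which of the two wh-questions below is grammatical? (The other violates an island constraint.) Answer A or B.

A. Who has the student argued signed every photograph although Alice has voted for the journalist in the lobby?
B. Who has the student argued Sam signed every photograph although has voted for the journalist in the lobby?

A

In B, the wh-phrase is extracted from inside an adjunct island (introduced by "although"), which blocks movement.
In A, the extraction path crosses only that-complement boundaries, which are transparent.
So A is grammatical.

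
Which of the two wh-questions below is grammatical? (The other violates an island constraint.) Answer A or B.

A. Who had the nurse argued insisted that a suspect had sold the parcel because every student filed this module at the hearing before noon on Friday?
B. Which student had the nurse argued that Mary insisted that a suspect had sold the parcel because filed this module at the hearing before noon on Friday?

A

In B, the wh-phrase is extracted from inside an adjunct island (introduced by "because"), which blocks movement.
In A, the extraction path crosses only that-complement boundaries, which are transparent.
So A is grammatical.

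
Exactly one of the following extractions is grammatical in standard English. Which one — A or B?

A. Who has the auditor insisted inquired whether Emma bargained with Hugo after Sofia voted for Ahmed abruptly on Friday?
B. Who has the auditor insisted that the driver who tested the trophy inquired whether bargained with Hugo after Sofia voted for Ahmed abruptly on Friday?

A

In B, the wh-phrase is extracted from inside a wh-island (introduced by "whether"), which blocks movement.
In A, the extraction path crosses only that-complement boundaries, which are transparent.
So A is grammatical.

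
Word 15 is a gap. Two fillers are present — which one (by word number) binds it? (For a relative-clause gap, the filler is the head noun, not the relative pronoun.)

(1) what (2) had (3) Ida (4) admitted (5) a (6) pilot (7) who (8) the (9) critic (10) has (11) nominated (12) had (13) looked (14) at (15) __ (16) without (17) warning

1

The marked gap is the object of the preposition "at" of "looked".
Its filler is the fronted wh-phrase "what", at word 1.
(The other dependency links word 6 to a gap after word 11.)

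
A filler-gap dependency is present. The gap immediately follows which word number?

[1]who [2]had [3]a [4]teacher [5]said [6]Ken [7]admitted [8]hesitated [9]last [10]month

The displaced element is "who" (word 1).
It is linked across 2 clause boundaries (Ø → Ø).
It functions as the subject of "hesitated", so the gap sits immediately after word 7 ("admitted").
Base order: A teacher had said Ken admitted who hesitated last month.

7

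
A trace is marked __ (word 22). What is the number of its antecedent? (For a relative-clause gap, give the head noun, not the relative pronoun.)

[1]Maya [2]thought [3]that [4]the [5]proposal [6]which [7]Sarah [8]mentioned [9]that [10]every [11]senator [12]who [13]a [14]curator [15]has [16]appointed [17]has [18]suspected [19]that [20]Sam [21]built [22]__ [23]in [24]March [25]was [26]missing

5

The gap at 22 is the object of "built", inside a relative clause.
The relative pronoun is "which" (word 6); it is bound by the head noun immediately before it.
Its filler is the head noun "proposal", at word 5.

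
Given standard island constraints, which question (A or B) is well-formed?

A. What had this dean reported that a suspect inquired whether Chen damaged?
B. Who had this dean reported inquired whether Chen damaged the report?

In A, the wh-phrase is extracted from inside a wh-island (introduced by "whether"), which blocks movement.
In B, the extraction path crosses only that-complement boundaries, which are transparent.
So B is grammatical.

B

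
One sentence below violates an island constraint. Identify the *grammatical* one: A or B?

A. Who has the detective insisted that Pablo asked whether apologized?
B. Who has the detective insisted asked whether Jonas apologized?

In A, the wh-phrase is extracted from inside a wh-island (introduced by "whether"), which blocks movement.
In B, the extraction path crosses only that-complement boundaries, which are transparent.
So B is grammatical.

B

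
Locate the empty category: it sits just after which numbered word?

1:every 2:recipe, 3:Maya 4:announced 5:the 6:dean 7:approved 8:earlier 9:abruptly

7

The displaced element is "every recipe" (word 2).
It is linked across 1 clause boundary (Ø).
It functions as the direct object of "approved", so the gap sits immediately after word 7 ("approved").
Base order: Maya announced the dean approved every recipe earlier abruptly.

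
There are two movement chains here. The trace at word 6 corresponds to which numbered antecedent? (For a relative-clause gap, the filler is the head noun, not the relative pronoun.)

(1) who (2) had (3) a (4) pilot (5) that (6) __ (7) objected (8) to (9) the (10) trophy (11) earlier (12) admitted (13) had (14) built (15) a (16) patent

4

The marked gap is inside the relative clause, the subject of "objected".
Its filler is the head noun "pilot" (via "that"), at word 4.
(The other dependency links word 1 to a gap after word 12.)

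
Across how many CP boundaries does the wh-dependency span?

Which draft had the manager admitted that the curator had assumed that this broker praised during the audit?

"which draft" is extracted from the object of "praised".
Boundaries crossed, outermost first: [that], [that] — 2 in total.

2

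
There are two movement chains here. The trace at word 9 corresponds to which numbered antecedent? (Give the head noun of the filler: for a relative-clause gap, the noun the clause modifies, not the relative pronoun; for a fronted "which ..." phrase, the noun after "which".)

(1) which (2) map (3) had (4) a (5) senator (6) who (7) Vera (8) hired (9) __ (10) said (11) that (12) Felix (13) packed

The marked gap is inside the relative clause, the direct object of "hired".
Its filler is the head noun "senator" (via "who"), at word 5.
(The other dependency links word 2 to a gap after word 13.)

5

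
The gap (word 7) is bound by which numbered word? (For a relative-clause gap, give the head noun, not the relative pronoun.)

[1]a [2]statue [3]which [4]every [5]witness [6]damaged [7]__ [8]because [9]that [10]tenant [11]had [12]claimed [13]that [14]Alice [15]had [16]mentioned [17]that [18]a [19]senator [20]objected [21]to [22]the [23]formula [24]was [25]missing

The gap at 7 is the object of "damaged", inside a relative clause.
The relative pronoun is "which" (word 3); it is bound by the head noun immediately before it.
Its filler is the head noun "statue", at word 2.

2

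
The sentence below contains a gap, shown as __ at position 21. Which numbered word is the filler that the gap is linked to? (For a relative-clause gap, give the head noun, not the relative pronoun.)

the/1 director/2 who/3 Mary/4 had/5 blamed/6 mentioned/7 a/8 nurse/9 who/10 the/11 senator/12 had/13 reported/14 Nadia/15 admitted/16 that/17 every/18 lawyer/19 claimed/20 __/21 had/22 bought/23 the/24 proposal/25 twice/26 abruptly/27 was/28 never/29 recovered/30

9

The gap at 21 is the subject of "bought", inside a relative clause.
The relative pronoun is "who" (word 10); it is bound by the head noun immediately before it.
Its filler is the head noun "nurse", at word 9.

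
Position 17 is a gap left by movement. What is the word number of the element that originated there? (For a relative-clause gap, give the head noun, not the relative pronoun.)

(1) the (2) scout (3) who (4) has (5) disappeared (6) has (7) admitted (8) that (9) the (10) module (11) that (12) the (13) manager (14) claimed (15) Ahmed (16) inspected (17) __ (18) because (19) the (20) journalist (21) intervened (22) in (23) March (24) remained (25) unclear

The gap at 17 is the object of "inspected", inside a relative clause.
The relative pronoun is "that" (word 11); it is bound by the head noun immediately before it.
Its filler is the head noun "module", at word 10.

10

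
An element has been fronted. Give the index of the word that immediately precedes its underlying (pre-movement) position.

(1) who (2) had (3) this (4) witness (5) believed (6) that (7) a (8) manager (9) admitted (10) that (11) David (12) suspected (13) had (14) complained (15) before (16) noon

The displaced element is "who" (word 1).
It is linked across 3 clause boundaries (that → that → Ø).
It functions as the subject of "complained", so the gap sits immediately after word 12 ("suspected").
Base order: This witness had believed that a manager admitted that David suspected who had complained before noon.

12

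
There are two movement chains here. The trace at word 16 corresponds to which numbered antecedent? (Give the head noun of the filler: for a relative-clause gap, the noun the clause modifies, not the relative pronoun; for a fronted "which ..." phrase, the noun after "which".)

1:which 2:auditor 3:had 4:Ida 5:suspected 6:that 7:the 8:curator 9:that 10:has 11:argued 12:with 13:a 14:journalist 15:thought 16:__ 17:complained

2

The marked gap is the subject of "complained".
Its filler is the fronted wh-phrase "which auditor", at word 2.
(The other dependency links word 8 to a gap after word 9.)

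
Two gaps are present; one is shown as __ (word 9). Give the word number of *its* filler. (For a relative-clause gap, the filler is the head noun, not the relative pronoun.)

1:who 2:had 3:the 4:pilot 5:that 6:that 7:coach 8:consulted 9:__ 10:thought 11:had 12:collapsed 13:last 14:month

4

The marked gap is inside the relative clause, the direct object of "consulted".
Its filler is the head noun "pilot" (via "that"), at word 4.
(The other dependency links word 1 to a gap after word 10.)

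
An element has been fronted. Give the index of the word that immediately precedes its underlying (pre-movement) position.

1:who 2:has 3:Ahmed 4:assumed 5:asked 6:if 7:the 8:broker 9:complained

The displaced element is "who" (word 1).
It is linked across 1 clause boundary (Ø).
It functions as the subject of "asked", so the gap sits immediately after word 4 ("assumed").
Base order: Ahmed has assumed who asked if the broker complained.

4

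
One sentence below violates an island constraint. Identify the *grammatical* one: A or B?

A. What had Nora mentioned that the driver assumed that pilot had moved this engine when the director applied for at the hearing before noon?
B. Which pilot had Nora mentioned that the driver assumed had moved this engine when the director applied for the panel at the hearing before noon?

In A, the wh-phrase is extracted from inside an adjunct island (introduced by "when"), which blocks movement.
In B, the extraction path crosses only that-complement boundaries, which are transparent.
So B is grammatical.

B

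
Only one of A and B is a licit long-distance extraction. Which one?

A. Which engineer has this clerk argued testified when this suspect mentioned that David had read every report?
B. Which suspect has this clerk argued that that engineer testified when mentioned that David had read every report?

In B, the wh-phrase is extracted from inside an adjunct island (introduced by "when"), which blocks movement.
In A, the extraction path crosses only that-complement boundaries, which are transparent.
So A is grammatical.

A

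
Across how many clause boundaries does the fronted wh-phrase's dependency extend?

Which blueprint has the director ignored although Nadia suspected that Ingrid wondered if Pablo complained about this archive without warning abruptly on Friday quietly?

0

"which blueprint" originates inside the matrix clause — no clause boundary is crossed.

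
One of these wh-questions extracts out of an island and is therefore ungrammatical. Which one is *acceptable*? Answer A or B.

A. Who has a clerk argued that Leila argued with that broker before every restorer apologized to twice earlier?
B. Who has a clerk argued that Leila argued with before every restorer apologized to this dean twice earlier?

In A, the wh-phrase is extracted from inside an adjunct island (introduced by "before"), which blocks movement.
In B, the extraction path crosses only that-complement boundaries, which are transparent.
So B is grammatical.

B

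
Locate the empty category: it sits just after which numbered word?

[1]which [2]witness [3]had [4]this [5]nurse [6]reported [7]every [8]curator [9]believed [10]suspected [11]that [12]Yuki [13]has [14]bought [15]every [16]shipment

9

The displaced element is "which witness" (word 2).
It is linked across 2 clause boundaries (Ø → Ø).
It functions as the subject of "suspected", so the gap sits immediately after word 9 ("believed").
Base order: This nurse had reported every curator believed which witness suspected that Yuki has bought every shipment.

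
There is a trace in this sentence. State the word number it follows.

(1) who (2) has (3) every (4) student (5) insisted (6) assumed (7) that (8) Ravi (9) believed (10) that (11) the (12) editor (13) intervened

The displaced element is "who" (word 1).
It is linked across 1 clause boundary (Ø).
It functions as the subject of "assumed", so the gap sits immediately after word 5 ("insisted").
Base order: Every student has insisted who assumed that Ravi believed that the editor intervened.

5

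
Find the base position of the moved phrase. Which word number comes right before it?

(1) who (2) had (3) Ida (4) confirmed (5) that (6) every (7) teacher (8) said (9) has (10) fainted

The displaced element is "who" (word 1).
It is linked across 2 clause boundaries (that → Ø).
It functions as the subject of "fainted", so the gap sits immediately after word 8 ("said").
Base order: Ida had confirmed that every teacher said who has fainted.

8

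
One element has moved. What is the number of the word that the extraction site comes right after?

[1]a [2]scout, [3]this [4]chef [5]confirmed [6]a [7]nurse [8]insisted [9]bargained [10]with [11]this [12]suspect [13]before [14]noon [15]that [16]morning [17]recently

8

The displaced element is "a scout" (word 2).
It is linked across 2 clause boundaries (Ø → Ø).
It functions as the subject of "bargained", so the gap sits immediately after word 8 ("insisted").
Base order: This chef confirmed a nurse insisted that a scout bargained with this suspect before noon that morning recently.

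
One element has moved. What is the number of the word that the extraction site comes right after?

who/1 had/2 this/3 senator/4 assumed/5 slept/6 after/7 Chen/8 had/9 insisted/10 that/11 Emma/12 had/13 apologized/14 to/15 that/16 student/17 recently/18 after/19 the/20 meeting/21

5

The displaced element is "who" (word 1).
It is linked across 1 clause boundary (Ø).
It functions as the subject of "slept", so the gap sits immediately after word 5 ("assumed").
Base order: This senator had assumed who slept after Chen had insisted that Emma had apologized to that student recently after the meeting.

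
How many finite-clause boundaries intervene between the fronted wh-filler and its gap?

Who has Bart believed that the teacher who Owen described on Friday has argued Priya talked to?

"who" is extracted from the PP object of "talked".
Boundaries crossed, outermost first: [that], [Ø] — 2 in total.

2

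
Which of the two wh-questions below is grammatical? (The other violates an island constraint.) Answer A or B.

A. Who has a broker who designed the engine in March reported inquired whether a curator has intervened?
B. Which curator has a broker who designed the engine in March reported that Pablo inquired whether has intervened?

A

In B, the wh-phrase is extracted from inside a wh-island (introduced by "whether"), which blocks movement.
In A, the extraction path crosses only that-complement boundaries, which are transparent.
So A is grammatical.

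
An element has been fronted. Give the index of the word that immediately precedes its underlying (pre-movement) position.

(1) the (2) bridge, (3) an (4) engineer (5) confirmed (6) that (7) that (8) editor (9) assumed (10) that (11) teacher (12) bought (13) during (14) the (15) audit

The displaced element is "the bridge" (word 2).
It is linked across 2 clause boundaries (that → Ø).
It functions as the direct object of "bought", so the gap sits immediately after word 12 ("bought").
Base order: An engineer confirmed that that editor assumed that teacher bought the bridge during the audit.

12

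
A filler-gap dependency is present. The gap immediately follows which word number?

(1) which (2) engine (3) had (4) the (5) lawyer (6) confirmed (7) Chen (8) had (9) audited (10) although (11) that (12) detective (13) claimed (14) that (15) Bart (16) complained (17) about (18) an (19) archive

The displaced element is "which engine" (word 2).
It is linked across 1 clause boundary (Ø).
It functions as the direct object of "audited", so the gap sits immediately after word 9 ("audited").
Base order: The lawyer had confirmed Chen had audited which engine although that detective claimed that Bart complained about an archive.

9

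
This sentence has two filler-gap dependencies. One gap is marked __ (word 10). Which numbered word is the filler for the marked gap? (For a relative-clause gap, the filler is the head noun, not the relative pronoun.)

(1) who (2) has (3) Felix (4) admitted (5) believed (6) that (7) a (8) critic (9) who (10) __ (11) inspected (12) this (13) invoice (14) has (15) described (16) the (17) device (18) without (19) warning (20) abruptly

The marked gap is inside the relative clause, the subject of "inspected".
Its filler is the head noun "critic" (via "who"), at word 8.
(The other dependency links word 1 to a gap after word 4.)

8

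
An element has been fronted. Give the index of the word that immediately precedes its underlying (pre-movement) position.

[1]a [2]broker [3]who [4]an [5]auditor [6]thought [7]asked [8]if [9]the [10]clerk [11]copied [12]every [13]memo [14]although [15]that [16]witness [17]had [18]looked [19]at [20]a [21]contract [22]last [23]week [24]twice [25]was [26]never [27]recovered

6

The displaced element is "a broker" (word 2).
It is linked across 1 clause boundary (Ø).
It functions as the subject of "asked", so the gap sits immediately after word 6 ("thought").
Base order: An auditor thought that a broker asked if the clerk copied every memo although that witness had looked at a contract last week twice.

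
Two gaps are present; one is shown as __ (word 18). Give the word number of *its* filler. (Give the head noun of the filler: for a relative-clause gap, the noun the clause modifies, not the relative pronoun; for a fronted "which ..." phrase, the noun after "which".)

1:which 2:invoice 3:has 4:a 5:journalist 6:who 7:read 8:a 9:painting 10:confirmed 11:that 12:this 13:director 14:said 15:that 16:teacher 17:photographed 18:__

2

The marked gap is the direct object of "photographed".
Its filler is the fronted wh-phrase "which invoice", at word 2.
(The other dependency links word 5 to a gap after word 6.)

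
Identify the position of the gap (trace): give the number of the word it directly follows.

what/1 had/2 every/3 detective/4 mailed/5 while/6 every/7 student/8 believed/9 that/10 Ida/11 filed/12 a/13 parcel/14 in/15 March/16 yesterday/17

5

The displaced element is "what" (word 1).
It functions as the direct object of "mailed", so the gap sits immediately after word 5 ("mailed").
Base order: Every detective had mailed what while every student believed that Ida filed a parcel in March yesterday.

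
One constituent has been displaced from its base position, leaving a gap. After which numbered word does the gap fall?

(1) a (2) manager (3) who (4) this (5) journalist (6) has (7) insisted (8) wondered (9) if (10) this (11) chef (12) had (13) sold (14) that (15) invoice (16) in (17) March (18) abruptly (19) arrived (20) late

The displaced element is "a manager" (word 2).
It is linked across 1 clause boundary (Ø).
It functions as the subject of "wondered", so the gap sits immediately after word 7 ("insisted").
Base order: This journalist has insisted a manager wondered if this chef had sold that invoice in March abruptly.

7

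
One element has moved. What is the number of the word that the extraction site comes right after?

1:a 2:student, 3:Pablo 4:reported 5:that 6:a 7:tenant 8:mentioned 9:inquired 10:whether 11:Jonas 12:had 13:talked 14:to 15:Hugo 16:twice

8

The displaced element is "a student" (word 2).
It is linked across 2 clause boundaries (that → Ø).
It functions as the subject of "inquired", so the gap sits immediately after word 8 ("mentioned").
Base order: Pablo reported that a tenant mentioned that a student inquired whether Jonas had talked to Hugo twice.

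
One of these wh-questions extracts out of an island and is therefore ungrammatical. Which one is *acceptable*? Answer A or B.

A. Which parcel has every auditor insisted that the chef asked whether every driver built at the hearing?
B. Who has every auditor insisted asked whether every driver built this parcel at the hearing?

In A, the wh-phrase is extracted from inside a wh-island (introduced by "whether"), which blocks movement.
In B, the extraction path crosses only that-complement boundaries, which are transparent.
So B is grammatical.

B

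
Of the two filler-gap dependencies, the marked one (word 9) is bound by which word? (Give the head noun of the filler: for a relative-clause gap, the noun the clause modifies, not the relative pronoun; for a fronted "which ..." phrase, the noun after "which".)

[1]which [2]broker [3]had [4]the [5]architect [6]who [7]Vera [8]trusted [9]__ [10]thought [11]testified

5

The marked gap is inside the relative clause, the direct object of "trusted".
Its filler is the head noun "architect" (via "who"), at word 5.
(The other dependency links word 2 to a gap after word 10.)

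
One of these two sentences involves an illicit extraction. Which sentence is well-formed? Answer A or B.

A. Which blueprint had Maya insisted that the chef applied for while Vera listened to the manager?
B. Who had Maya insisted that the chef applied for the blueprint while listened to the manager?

A

In B, the wh-phrase is extracted from inside an adjunct island (introduced by "while"), which blocks movement.
In A, the extraction path crosses only that-complement boundaries, which are transparent.
So A is grammatical.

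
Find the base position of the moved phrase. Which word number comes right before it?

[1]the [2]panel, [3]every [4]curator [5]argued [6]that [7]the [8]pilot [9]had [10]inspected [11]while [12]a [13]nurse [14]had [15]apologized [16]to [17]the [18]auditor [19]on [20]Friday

The displaced element is "the panel" (word 2).
It is linked across 1 clause boundary (that).
It functions as the direct object of "inspected", so the gap sits immediately after word 10 ("inspected").
Base order: Every curator argued that the pilot had inspected the panel while a nurse had apologized to the auditor on Friday.

10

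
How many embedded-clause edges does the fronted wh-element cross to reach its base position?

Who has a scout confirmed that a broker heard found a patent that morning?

"who" is extracted from the subject of "found".
Boundaries crossed, outermost first: [that], [Ø] — 2 in total.

2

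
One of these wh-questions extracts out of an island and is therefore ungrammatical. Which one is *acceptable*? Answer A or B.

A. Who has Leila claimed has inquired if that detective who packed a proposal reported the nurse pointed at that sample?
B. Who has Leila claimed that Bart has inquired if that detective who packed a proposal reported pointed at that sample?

In B, the wh-phrase is extracted from inside a wh-island (introduced by "if"), which blocks movement.
In A, the extraction path crosses only that-complement boundaries, which are transparent.
So A is grammatical.

A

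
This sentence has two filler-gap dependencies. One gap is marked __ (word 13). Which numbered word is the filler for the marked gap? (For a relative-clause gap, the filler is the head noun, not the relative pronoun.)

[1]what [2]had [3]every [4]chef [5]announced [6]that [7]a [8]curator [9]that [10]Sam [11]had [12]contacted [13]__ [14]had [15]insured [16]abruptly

The marked gap is inside the relative clause, the direct object of "contacted".
Its filler is the head noun "curator" (via "that"), at word 8.
(The other dependency links word 1 to a gap after word 15.)

8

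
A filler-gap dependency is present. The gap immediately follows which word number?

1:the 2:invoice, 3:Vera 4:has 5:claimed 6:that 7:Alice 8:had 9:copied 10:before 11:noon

9

The displaced element is "the invoice" (word 2).
It is linked across 1 clause boundary (that).
It functions as the direct object of "copied", so the gap sits immediately after word 9 ("copied").
Base order: Vera has claimed that Alice had copied the invoice before noon.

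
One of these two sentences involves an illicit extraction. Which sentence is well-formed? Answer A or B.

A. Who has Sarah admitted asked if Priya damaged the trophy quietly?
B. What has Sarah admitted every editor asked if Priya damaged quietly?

In B, the wh-phrase is extracted from inside a wh-island (introduced by "if"), which blocks movement.
In A, the extraction path crosses only that-complement boundaries, which are transparent.
So A is grammatical.

A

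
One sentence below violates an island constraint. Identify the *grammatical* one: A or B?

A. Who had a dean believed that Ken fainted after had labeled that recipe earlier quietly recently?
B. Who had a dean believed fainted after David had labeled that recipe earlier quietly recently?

B

In A, the wh-phrase is extracted from inside an adjunct island (introduced by "after"), which blocks movement.
In B, the extraction path crosses only that-complement boundaries, which are transparent.
So B is grammatical.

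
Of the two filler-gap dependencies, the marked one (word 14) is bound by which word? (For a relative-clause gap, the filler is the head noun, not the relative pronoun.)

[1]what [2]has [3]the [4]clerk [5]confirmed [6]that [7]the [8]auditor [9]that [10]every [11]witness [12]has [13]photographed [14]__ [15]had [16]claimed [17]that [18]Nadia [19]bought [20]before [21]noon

The marked gap is inside the relative clause, the direct object of "photographed".
Its filler is the head noun "auditor" (via "that"), at word 8.
(The other dependency links word 1 to a gap after word 19.)

8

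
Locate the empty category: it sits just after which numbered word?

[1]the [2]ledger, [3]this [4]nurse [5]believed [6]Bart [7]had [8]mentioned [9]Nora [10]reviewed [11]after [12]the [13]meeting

10

The displaced element is "the ledger" (word 2).
It is linked across 2 clause boundaries (Ø → Ø).
It functions as the direct object of "reviewed", so the gap sits immediately after word 10 ("reviewed").
Base order: This nurse believed Bart had mentioned Nora reviewed the ledger after the meeting.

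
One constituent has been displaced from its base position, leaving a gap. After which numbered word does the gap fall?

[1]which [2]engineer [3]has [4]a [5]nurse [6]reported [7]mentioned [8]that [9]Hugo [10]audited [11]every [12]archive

The displaced element is "which engineer" (word 2).
It is linked across 1 clause boundary (Ø).
It functions as the subject of "mentioned", so the gap sits immediately after word 6 ("reported").
Base order: A nurse has reported that which engineer mentioned that Hugo audited every archive.

6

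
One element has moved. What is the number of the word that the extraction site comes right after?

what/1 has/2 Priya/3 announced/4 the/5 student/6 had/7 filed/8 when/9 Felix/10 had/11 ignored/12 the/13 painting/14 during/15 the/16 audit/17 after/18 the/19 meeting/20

The displaced element is "what" (word 1).
It is linked across 1 clause boundary (Ø).
It functions as the direct object of "filed", so the gap sits immediately after word 8 ("filed").
Base order: Priya has announced the student had filed what when Felix had ignored the painting during the audit after the meeting.

8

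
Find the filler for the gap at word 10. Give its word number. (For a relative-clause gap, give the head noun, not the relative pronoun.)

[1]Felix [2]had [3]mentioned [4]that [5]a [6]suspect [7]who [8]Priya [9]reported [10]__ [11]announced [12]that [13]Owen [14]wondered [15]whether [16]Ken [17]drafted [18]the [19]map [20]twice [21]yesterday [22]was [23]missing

The gap at 10 is the subject of "announced", inside a relative clause.
The relative pronoun is "who" (word 7); it is bound by the head noun immediately before it.
Its filler is the head noun "suspect", at word 6.

6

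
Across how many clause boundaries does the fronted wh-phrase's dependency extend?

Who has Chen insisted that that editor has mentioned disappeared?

2

"who" is extracted from the subject of "disappeared".
Boundaries crossed, outermost first: [that], [Ø] — 2 in total.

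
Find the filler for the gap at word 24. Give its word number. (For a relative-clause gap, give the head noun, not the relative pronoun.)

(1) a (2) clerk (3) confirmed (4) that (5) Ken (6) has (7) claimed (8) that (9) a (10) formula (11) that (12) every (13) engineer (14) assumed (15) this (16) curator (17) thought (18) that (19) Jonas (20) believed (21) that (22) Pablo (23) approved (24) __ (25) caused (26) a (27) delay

10

The gap at 24 is the object of "approved", inside a relative clause.
The relative pronoun is "that" (word 11); it is bound by the head noun immediately before it.
Its filler is the head noun "formula", at word 10.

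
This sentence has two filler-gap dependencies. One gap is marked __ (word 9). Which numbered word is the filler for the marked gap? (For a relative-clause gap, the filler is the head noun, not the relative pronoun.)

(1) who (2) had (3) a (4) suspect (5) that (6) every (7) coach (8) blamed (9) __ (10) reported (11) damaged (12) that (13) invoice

4

The marked gap is inside the relative clause, the direct object of "blamed".
Its filler is the head noun "suspect" (via "that"), at word 4.
(The other dependency links word 1 to a gap after word 10.)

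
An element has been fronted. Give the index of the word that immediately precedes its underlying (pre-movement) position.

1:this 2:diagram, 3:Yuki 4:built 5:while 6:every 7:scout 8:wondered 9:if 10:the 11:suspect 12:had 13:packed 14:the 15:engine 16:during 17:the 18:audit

The displaced element is "this diagram" (word 2).
It functions as the direct object of "built", so the gap sits immediately after word 4 ("built").
Base order: Yuki built this diagram while every scout wondered if the suspect had packed the engine during the audit.

4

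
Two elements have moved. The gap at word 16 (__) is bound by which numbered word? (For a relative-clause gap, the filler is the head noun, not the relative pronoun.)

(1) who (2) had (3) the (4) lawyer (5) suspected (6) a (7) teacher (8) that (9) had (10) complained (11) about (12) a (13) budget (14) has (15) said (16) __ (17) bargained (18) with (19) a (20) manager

1

The marked gap is the subject of "bargained".
Its filler is the fronted wh-phrase "who", at word 1.
(The other dependency links word 7 to a gap after word 8.)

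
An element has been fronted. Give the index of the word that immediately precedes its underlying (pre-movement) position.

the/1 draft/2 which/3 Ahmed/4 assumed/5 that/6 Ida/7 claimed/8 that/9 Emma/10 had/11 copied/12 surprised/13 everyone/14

The displaced element is "the draft" (word 2).
It is linked across 2 clause boundaries (that → that).
It functions as the direct object of "copied", so the gap sits immediately after word 12 ("copied").
Base order: Ahmed assumed that Ida claimed that Emma had copied the draft.

12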